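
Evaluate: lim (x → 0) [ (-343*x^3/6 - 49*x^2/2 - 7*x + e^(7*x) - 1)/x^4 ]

2401/24

Direct substitution gives 0/0.
Apply L'Hôpital: lim (-343*x^2/2 - 49*x + 7*e^(7*x) - 7)/(4*x^3), still 0/0.
Apply L'Hôpital: lim (-343*x + 49*e^(7*x) - 49)/(12*x^2), still 0/0.
Apply L'Hôpital: lim (343*e^(7*x) - 343)/(24*x), still 0/0.
After 4 applications of L'Hôpital's rule the quotient is (2401*e^(7*x))/(24); substituting x = 0 gives 2401/24.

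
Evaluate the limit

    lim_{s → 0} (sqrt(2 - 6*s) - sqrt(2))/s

-3*√(2)/2

A 0/0 form; rationalise with √(2 - 6s) + √2. This collapses the numerator to -6s, leaving -6/(√(2 - 6s) + √2) → -6/(2√2) = -3*√(2)/2.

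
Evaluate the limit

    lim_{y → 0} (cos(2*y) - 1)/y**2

-2

Direct substitution gives 0/0.
Apply L'Hôpital: lim (-2*sin(2*y))/(2*y), still 0/0.
After 2 applications of L'Hôpital's rule the quotient is (-4*cos(2*y))/(2); substituting y = 0 gives -2.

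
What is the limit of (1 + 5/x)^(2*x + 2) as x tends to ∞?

Let L be the limit and take ln: ln L = lim (2x + 2)·ln(1 + 5/x) = lim (2x + 2)·(5/x + O(1/x²)) = 10.
Hence L = e^(10).

e^(10)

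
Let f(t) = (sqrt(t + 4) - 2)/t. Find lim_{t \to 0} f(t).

1/4

A 0/0 form; rationalise with √(4 + t) + √4. This collapses the numerator to t, leaving 1/(√(4 + t) + √4) → 1/(2√4) = 1/4.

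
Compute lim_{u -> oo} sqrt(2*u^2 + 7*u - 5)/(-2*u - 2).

For large |u|, √(2*u^2 + 7*u - 5) ≈ √2·|u| and the denominator ≈ -2u.
Since u → +∞, |u| = u, giving √2/(-2) = -√(2)/2.

-√(2)/2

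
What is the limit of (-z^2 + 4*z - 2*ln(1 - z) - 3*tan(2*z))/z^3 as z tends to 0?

Substitution gives 0/0 (the numerator vanishes to order 3).
Expand each term to order z^3: the coefficient of z^3 in -2·ln(1 - z) is 2/3 and in -3·tan(2z) is -8.
Lower-order terms cancel with the polynomial part, so the numerator is (-22/3)·z^3 + o(z^3), and the limit is (-22/3)/(1) = -22/3.

-22/3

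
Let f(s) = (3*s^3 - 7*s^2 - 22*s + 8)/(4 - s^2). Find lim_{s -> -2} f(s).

21/2

Direct substitution gives 0/0, so factor. Both numerator and denominator have (s + 2) as a factor.
After cancelling, the expression reduces to (3*s^2 - 13*s + 4)/(2 - s).
Substituting s = -2 gives 21/2.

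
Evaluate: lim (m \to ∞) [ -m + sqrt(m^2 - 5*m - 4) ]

-5/2

This has the form ∞ − ∞. Multiply and divide by the conjugate √(m^2 - 5*m - 4) + m.
That gives (-5m - 4) / (√(m^2 - 5*m - 4) + m).
Divide numerator and denominator by m: the limit is -5/(2·1) = -5/2.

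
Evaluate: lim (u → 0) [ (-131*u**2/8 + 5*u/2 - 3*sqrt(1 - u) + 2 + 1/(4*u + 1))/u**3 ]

-1021/16

Substitution gives 0/0 (the numerator vanishes to order 3).
Expand each term to order u^3: the coefficient of u^3 in 1/(1 + 4u) is -64 and in -3·√(1 - u) is 3/16.
Lower-order terms cancel with the polynomial part, so the numerator is (-1021/16)·u^3 + o(u^3), and the limit is (-1021/16)/(1) = -1021/16.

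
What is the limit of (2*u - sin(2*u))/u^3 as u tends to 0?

4/3

Direct substitution gives 0/0.
Apply L'Hôpital: lim (2 - 2*cos(2*u))/(3*u^2), still 0/0.
Apply L'Hôpital: lim (4*sin(2*u))/(6*u), still 0/0.
After 3 applications of L'Hôpital's rule the quotient is (8*cos(2*u))/(6); substituting u = 0 gives 4/3.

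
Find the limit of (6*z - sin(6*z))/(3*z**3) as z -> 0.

12

Direct substitution gives 0/0.
Apply L'Hôpital: lim (6 - 6*cos(6*z))/(9*z^2), still 0/0.
Apply L'Hôpital: lim (36*sin(6*z))/(18*z), still 0/0.
After 3 applications of L'Hôpital's rule the quotient is (216*cos(6*z))/(18); substituting z = 0 gives 12.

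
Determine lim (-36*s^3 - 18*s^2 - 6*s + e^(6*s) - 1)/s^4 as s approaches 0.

Direct substitution gives 0/0.
Apply L'Hôpital: lim (-108*s^2 - 36*s + 6*e^(6*s) - 6)/(4*s^3), still 0/0.
Apply L'Hôpital: lim (-216*s + 36*e^(6*s) - 36)/(12*s^2), still 0/0.
Apply L'Hôpital: lim (216*e^(6*s) - 216)/(24*s), still 0/0.
After 4 applications of L'Hôpital's rule the quotient is (1296*e^(6*s))/(24); substituting s = 0 gives 54.

54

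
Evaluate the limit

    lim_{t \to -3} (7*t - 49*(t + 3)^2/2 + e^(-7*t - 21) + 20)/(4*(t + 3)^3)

-343/24

Direct substitution gives 0/0.
Apply L'Hôpital: lim (-49*t - 7*e^(-7*t - 21) - 140)/(12*(t + 3)^2), still 0/0.
Apply L'Hôpital: lim (49*e^(-7*t - 21) - 49)/(24*t + 72), still 0/0.
After 3 applications of L'Hôpital's rule the quotient is (-343*e^(-7*t - 21))/(24); substituting t = -3 gives -343/24.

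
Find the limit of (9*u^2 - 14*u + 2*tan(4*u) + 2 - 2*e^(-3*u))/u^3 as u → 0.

155/3

Substitution gives 0/0 (the numerator vanishes to order 3).
Expand each term to order u^3: the coefficient of u^3 in -2·e^(-3u) is 9 and in 2·tan(4u) is 128/3.
Lower-order terms cancel with the polynomial part, so the numerator is (155/3)·u^3 + o(u^3), and the limit is (155/3)/(1) = 155/3.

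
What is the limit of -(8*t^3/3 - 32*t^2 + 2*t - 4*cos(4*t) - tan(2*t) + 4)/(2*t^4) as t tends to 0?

Substitution gives 0/0; apply L'Hôpital's rule 4 times.
After differentiating numerator and denominator 4 times the quotient is (-1024*cos(4*t) - 384*tan(2*t)^5 - 640*tan(2*t)^3 - 256*tan(2*t))/(-48); at t = 0 this is 64/3.

64/3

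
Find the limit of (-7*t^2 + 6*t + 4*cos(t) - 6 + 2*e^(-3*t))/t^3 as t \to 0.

Substitution gives 0/0; apply L'Hôpital's rule 3 times.
After differentiating numerator and denominator 3 times the quotient is (4*sin(t) - 54*e^(-3*t))/(6); at t = 0 this is -9.

-9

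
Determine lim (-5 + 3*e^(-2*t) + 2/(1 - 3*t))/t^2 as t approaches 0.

24

Substitution gives 0/0 (the numerator vanishes to order 2).
Expand each term to order t^2: the coefficient of t^2 in 2·1/(1 - 3t) is 18 and in 3·e^(-2t) is 6.
Lower-order terms cancel with the polynomial part, so the numerator is (24)·t^2 + o(t^2), and the limit is (24)/(1) = 24.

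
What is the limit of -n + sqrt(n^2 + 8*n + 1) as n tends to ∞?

4

This has the form ∞ − ∞. Multiply and divide by the conjugate √(n^2 + 8*n + 1) + n.
That gives (8n + 1) / (√(n^2 + 8*n + 1) + n).
Divide numerator and denominator by n: the limit is 8/(2·1) = 4.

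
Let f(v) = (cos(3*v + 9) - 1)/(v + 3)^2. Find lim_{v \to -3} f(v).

Direct substitution gives 0/0.
Apply L'Hôpital: lim (-3*sin(3*v + 9))/(2*v + 6), still 0/0.
After 2 applications of L'Hôpital's rule the quotient is (-9*cos(3*v + 9))/(2); substituting v = -3 gives -9/2.

-9/2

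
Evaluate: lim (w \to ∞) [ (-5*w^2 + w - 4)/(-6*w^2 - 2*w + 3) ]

Numerator and denominator both have degree 2.
Dividing every term by w^2, all lower-order terms vanish and the limit is the ratio of leading coefficients, -5/(-6) = 5/6.

5/6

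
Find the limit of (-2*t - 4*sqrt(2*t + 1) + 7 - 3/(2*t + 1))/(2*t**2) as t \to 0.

-5

Substitution gives 0/0 (the numerator vanishes to order 2).
Expand each term to order t^2: the coefficient of t^2 in -3·1/(1 + 2t) is -12 and in -4·√(1 + 2t) is 2.
Lower-order terms cancel with the polynomial part, so the numerator is (-10)·t^2 + o(t^2), and the limit is (-10)/(2) = -5.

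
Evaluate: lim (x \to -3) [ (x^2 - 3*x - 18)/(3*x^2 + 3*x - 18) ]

3/5

At x = -3 both the top and bottom vanish — a removable singularity. Factoring out (x + 3) from each leaves (x - 6)/(3*x - 6), which at x = -3 equals 3/5.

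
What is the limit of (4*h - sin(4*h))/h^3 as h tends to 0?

32/3

Direct substitution gives 0/0.
Apply L'Hôpital: lim (4 - 4*cos(4*h))/(3*h^2), still 0/0.
Apply L'Hôpital: lim (16*sin(4*h))/(6*h), still 0/0.
After 3 applications of L'Hôpital's rule the quotient is (64*cos(4*h))/(6); substituting h = 0 gives 32/3.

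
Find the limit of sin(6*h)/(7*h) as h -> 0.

Substitution gives 0/0.
Write it as (6/7)·sin(6h)/(6h); since sin(u)/u → 1, the limit is 6/7.

6/7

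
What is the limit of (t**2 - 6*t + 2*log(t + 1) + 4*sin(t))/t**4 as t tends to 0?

Substitution gives 0/0 (the numerator vanishes to order 4).
Expand each term to order t^4: the coefficient of t^4 in 4·sin(t) is 0 and in 2·ln(1 + t) is -1/2.
Lower-order terms cancel with the polynomial part, so the numerator is (-1/2)·t^4 + o(t^4), and the limit is (-1/2)/(1) = -1/2.

-1/2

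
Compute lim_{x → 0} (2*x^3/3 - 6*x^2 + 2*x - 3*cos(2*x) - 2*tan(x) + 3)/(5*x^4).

Substitution gives 0/0; apply L'Hôpital's rule 4 times.
After differentiating numerator and denominator 4 times the quotient is (-48*cos(2*x) - 48*tan(x)^5 - 80*tan(x)^3 - 32*tan(x))/(120); at x = 0 this is -2/5.

-2/5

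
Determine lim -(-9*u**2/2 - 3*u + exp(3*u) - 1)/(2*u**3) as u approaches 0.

-9/4

Direct substitution gives 0/0.
Apply L'Hôpital: lim (-9*u + 3*e^(3*u) - 3)/(-6*u^2), still 0/0.
Apply L'Hôpital: lim (9*e^(3*u) - 9)/(-12*u), still 0/0.
After 3 applications of L'Hôpital's rule the quotient is (27*e^(3*u))/(-12); substituting u = 0 gives -9/4.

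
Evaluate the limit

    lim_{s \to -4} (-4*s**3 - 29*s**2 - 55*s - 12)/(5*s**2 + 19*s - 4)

At s = -4 both the top and bottom vanish — a removable singularity. Factoring out (s + 4) from each leaves (-4*s^2 - 13*s - 3)/(5*s - 1), which at s = -4 equals 5/7.

5/7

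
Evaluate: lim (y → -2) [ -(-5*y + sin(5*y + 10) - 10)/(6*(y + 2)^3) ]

125/36

Direct substitution gives 0/0.
Apply L'Hôpital: lim (5*cos(5*y + 10) - 5)/(-18*(y + 2)^2), still 0/0.
Apply L'Hôpital: lim (-25*sin(5*y + 10))/(-36*y - 72), still 0/0.
After 3 applications of L'Hôpital's rule the quotient is (-125*cos(5*y + 10))/(-36); substituting y = -2 gives 125/36.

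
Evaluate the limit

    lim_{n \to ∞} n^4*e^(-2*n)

0

Write as n^4/e^{2n}, an ∞/∞ form.
Exponential growth dominates any polynomial, so repeated L'Hôpital (or the standard result) gives 0.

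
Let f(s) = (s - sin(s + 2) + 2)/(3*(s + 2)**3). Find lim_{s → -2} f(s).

1/18

Direct substitution gives 0/0.
Apply L'Hôpital: lim (1 - cos(s + 2))/(9*(s + 2)^2), still 0/0.
Apply L'Hôpital: lim (sin(s + 2))/(18*s + 36), still 0/0.
After 3 applications of L'Hôpital's rule the quotient is (cos(s + 2))/(18); substituting s = -2 gives 1/18.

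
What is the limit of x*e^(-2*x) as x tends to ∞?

0

Write as x^1/e^{2x}, an ∞/∞ form.
Exponential growth dominates any polynomial, so repeated L'Hôpital (or the standard result) gives 0.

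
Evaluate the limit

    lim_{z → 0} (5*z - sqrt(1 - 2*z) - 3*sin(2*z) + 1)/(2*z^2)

1/4

Substitution gives 0/0 (the numerator vanishes to order 2).
Expand each term to order z^2: the coefficient of z^2 in −√(1 - 2z) is 1/2 and in -3·sin(2z) is 0.
Lower-order terms cancel with the polynomial part, so the numerator is (1/2)·z^2 + o(z^2), and the limit is (1/2)/(2) = 1/4.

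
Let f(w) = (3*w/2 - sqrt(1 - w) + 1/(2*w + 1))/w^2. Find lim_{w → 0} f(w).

33/8

Substitution gives 0/0; apply L'Hôpital's rule 2 times.
After differentiating numerator and denominator 2 times the quotient is (8/(2*w + 1)^3 + 1/(4*(1 - w)^(3/2)))/(2); at w = 0 this is 33/8.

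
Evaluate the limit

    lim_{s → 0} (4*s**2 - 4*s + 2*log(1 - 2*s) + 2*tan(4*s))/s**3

Substitution gives 0/0; apply L'Hôpital's rule 3 times.
After differentiating numerator and denominator 3 times the quotient is (768*tan(4*s)^2/cos(4*s)^2 + 256/cos(4*s)^2 + 32/(2*s - 1)^3)/(6); at s = 0 this is 112/3.

112/3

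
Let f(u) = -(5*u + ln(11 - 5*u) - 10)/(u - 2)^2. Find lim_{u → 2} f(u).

Direct substitution gives 0/0.
Apply L'Hôpital: lim (5 - 5/(11 - 5*u))/(4 - 2*u), still 0/0.
After 2 applications of L'Hôpital's rule the quotient is (-25/(11 - 5*u)^2)/(-2); substituting u = 2 gives 25/2.

25/2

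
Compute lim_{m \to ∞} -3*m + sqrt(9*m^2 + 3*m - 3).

1/2

An ∞ − ∞ form. Rationalising with the conjugate, the difference becomes (3m - 3) / (√(9*m^2 + 3*m - 3) + 3m).
For large m the denominator behaves like 2·3m, so the quotient tends to 3/6 = 1/2.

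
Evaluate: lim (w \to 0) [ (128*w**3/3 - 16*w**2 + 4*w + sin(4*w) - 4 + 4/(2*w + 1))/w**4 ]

Substitution gives 0/0 (the numerator vanishes to order 4).
Expand each term to order w^4: the coefficient of w^4 in sin(4w) is 0 and in 4·1/(1 + 2w) is 64.
Lower-order terms cancel with the polynomial part, so the numerator is (64)·w^4 + o(w^4), and the limit is (64)/(1) = 64.

64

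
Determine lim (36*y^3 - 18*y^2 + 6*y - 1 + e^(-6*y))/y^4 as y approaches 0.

Direct substitution gives 0/0.
Apply L'Hôpital: lim (108*y^2 - 36*y + 6 - 6*e^(-6*y))/(4*y^3), still 0/0.
Apply L'Hôpital: lim (216*y - 36 + 36*e^(-6*y))/(12*y^2), still 0/0.
Apply L'Hôpital: lim (216 - 216*e^(-6*y))/(24*y), still 0/0.
After 4 applications of L'Hôpital's rule the quotient is (1296*e^(-6*y))/(24); substituting y = 0 gives 54.

54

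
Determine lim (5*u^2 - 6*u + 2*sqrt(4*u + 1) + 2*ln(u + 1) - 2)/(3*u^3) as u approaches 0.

26/9

Substitution gives 0/0; apply L'Hôpital's rule 3 times.
After differentiating numerator and denominator 3 times the quotient is (48/(4*u + 1)^(5/2) + 4/(u + 1)^3)/(18); at u = 0 this is 26/9.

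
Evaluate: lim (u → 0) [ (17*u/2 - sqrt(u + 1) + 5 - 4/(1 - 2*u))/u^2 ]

Substitution gives 0/0 (the numerator vanishes to order 2).
Expand each term to order u^2: the coefficient of u^2 in -4·1/(1 - 2u) is -16 and in −√(1 + u) is 1/8.
Lower-order terms cancel with the polynomial part, so the numerator is (-127/8)·u^2 + o(u^2), and the limit is (-127/8)/(1) = -127/8.

-127/8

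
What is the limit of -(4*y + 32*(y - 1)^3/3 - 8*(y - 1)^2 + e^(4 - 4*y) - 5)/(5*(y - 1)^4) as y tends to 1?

-32/15

Direct substitution gives 0/0.
Apply L'Hôpital: lim (-16*y + 32*(y - 1)^2 - 4*e^(4 - 4*y) + 20)/(-20*(y - 1)^3), still 0/0.
Apply L'Hôpital: lim (64*y + 16*e^(4 - 4*y) - 80)/(-60*(y - 1)^2), still 0/0.
Apply L'Hôpital: lim (64 - 64*e^(4 - 4*y))/(120 - 120*y), still 0/0.
After 4 applications of L'Hôpital's rule the quotient is (256*e^(4 - 4*y))/(-120); substituting y = 1 gives -32/15.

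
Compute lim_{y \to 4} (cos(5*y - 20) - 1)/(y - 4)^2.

-25/2

Direct substitution gives 0/0.
Apply L'Hôpital: lim (-5*sin(5*y - 20))/(2*y - 8), still 0/0.
After 2 applications of L'Hôpital's rule the quotient is (-25*cos(5*y - 20))/(2); substituting y = 4 gives -25/2.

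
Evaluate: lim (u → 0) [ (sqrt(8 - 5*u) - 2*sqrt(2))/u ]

-5*√(2)/8

A 0/0 form; rationalise with √(8 - 5u) + √8. This collapses the numerator to -5u, leaving -5/(√(8 - 5u) + √8) → -5/(2√8) = -5*√(2)/8.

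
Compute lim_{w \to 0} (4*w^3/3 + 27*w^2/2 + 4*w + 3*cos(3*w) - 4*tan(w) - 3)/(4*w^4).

Substitution gives 0/0 (the numerator vanishes to order 4).
Expand each term to order w^4: the coefficient of w^4 in 3·cos(3w) is 81/8 and in -4·tan(w) is 0.
Lower-order terms cancel with the polynomial part, so the numerator is (81/8)·w^4 + o(w^4), and the limit is (81/8)/(4) = 81/32.

81/32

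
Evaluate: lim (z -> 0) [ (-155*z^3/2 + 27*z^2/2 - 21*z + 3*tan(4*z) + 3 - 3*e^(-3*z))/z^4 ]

-81/8

Substitution gives 0/0 (the numerator vanishes to order 4).
Expand each term to order z^4: the coefficient of z^4 in -3·e^(-3z) is -81/8 and in 3·tan(4z) is 0.
Lower-order terms cancel with the polynomial part, so the numerator is (-81/8)·z^4 + o(z^4), and the limit is (-81/8)/(1) = -81/8.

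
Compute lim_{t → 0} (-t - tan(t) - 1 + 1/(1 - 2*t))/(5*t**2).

Substitution gives 0/0 (the numerator vanishes to order 2).
Expand each term to order t^2: the coefficient of t^2 in 1/(1 - 2t) is 4 and in −tan(t) is 0.
Lower-order terms cancel with the polynomial part, so the numerator is (4)·t^2 + o(t^2), and the limit is (4)/(5) = 4/5.

4/5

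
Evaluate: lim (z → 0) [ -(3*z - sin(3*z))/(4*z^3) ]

Direct substitution gives 0/0.
Apply L'Hôpital: lim (3 - 3*cos(3*z))/(-12*z^2), still 0/0.
Apply L'Hôpital: lim (9*sin(3*z))/(-24*z), still 0/0.
After 3 applications of L'Hôpital's rule the quotient is (27*cos(3*z))/(-24); substituting z = 0 gives -9/8.

-9/8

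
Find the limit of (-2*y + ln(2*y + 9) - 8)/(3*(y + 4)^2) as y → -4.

-2/3

Direct substitution gives 0/0.
Apply L'Hôpital: lim (-2 + 2/(2*y + 9))/(6*y + 24), still 0/0.
After 2 applications of L'Hôpital's rule the quotient is (-4/(2*y + 9)^2)/(6); substituting y = -4 gives -2/3.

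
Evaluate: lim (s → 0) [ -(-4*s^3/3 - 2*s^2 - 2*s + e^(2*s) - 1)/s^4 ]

Direct substitution gives 0/0.
Apply L'Hôpital: lim (-4*s^2 - 4*s + 2*e^(2*s) - 2)/(-4*s^3), still 0/0.
Apply L'Hôpital: lim (-8*s + 4*e^(2*s) - 4)/(-12*s^2), still 0/0.
Apply L'Hôpital: lim (8*e^(2*s) - 8)/(-24*s), still 0/0.
After 4 applications of L'Hôpital's rule the quotient is (16*e^(2*s))/(-24); substituting s = 0 gives -2/3.

-2/3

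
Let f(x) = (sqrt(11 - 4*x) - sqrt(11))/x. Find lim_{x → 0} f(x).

A 0/0 form; rationalise with √(11 - 4x) + √11. This collapses the numerator to -4x, leaving -4/(√(11 - 4x) + √11) → -4/(2√11) = -2*√(11)/11.

-2*√(11)/11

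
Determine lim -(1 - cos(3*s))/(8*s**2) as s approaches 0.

-9/16

Substitution gives 0/0.
Use (1 − cos u)/u² → 1/2 with u = 3s: the limit is 3²/(2·(-8)) = -9/16.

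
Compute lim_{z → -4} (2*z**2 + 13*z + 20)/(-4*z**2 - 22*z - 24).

-3/10

Since z = -4 makes numerator and denominator zero, (z + 4) divides both.
Cancelling it gives (2*z + 5)/(-4*z - 6); now plug in z = -4 to get -3/10.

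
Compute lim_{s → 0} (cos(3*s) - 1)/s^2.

-9/2

Direct substitution gives 0/0.
Apply L'Hôpital: lim (-3*sin(3*s))/(2*s), still 0/0.
After 2 applications of L'Hôpital's rule the quotient is (-9*cos(3*s))/(2); substituting s = 0 gives -9/2.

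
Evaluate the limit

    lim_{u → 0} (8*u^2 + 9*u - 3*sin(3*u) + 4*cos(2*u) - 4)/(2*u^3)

Substitution gives 0/0; apply L'Hôpital's rule 3 times.
After differentiating numerator and denominator 3 times the quotient is (32*sin(2*u) + 81*cos(3*u))/(12); at u = 0 this is 27/4.

27/4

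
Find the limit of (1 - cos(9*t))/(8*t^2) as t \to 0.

81/16

Substitution gives 0/0.
Use (1 − cos u)/u² → 1/2 with u = 9t: the limit is 9²/(2·8) = 81/16.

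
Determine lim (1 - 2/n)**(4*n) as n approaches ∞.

e^(-8)

Write it as [(1 - 2/n)^n]^(4) · (1 - 2/n)^(0). The bracketed term tends to e^(-2) and the second factor to 1, so the limit is e^(-8).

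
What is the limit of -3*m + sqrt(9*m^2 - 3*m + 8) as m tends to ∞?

-1/2

This has the form ∞ − ∞. Multiply and divide by the conjugate √(9*m^2 - 3*m + 8) + 3m.
That gives (-3m + 8) / (√(9*m^2 - 3*m + 8) + 3m).
Divide numerator and denominator by m: the limit is -3/(2·3) = -1/2.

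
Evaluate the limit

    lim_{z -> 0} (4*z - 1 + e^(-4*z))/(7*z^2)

8/7

Direct substitution gives 0/0.
Apply L'Hôpital: lim (4 - 4*e^(-4*z))/(14*z), still 0/0.
After 2 applications of L'Hôpital's rule the quotient is (16*e^(-4*z))/(14); substituting z = 0 gives 8/7.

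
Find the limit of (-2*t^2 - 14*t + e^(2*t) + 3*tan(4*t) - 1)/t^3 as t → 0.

196/3

Substitution gives 0/0 (the numerator vanishes to order 3).
Expand each term to order t^3: the coefficient of t^3 in e^(2t) is 4/3 and in 3·tan(4t) is 64.
Lower-order terms cancel with the polynomial part, so the numerator is (196/3)·t^3 + o(t^3), and the limit is (196/3)/(1) = 196/3.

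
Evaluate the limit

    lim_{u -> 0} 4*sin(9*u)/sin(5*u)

Substitution gives 0/0.
Divide numerator and denominator by u: sin(9u)/u → 9 and sin(5u)/u → 5, so the limit is 4·9/5 = 36/5.

36/5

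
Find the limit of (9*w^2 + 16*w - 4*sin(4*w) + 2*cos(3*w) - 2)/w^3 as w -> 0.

Substitution gives 0/0; apply L'Hôpital's rule 3 times.
After differentiating numerator and denominator 3 times the quotient is (54*sin(3*w) + 256*cos(4*w))/(6); at w = 0 this is 128/3.

128/3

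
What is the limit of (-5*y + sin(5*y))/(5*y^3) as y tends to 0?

-25/6

Direct substitution gives 0/0.
Apply L'Hôpital: lim (5*cos(5*y) - 5)/(15*y^2), still 0/0.
Apply L'Hôpital: lim (-25*sin(5*y))/(30*y), still 0/0.
After 3 applications of L'Hôpital's rule the quotient is (-125*cos(5*y))/(30); substituting y = 0 gives -25/6.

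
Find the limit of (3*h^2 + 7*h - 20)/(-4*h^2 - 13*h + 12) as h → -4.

Since h = -4 makes numerator and denominator zero, (h + 4) divides both.
Cancelling it gives (3*h - 5)/(3 - 4*h); now plug in h = -4 to get -17/19.

-17/19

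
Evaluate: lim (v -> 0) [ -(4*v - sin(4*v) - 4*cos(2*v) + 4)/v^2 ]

-8

Substitution gives 0/0; apply L'Hôpital's rule 2 times.
After differentiating numerator and denominator 2 times the quotient is (16*sin(4*v) + 16*cos(2*v))/(-2); at v = 0 this is -8.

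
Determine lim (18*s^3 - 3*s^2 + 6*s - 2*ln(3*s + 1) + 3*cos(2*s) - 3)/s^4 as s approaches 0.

Substitution gives 0/0; apply L'Hôpital's rule 4 times.
After differentiating numerator and denominator 4 times the quotient is (48*cos(2*s) + 972/(3*s + 1)^4)/(24); at s = 0 this is 85/2.

85/2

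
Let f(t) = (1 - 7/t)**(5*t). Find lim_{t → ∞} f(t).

Write it as [(1 - 7/t)^t]^(5) · (1 - 7/t)^(0). The bracketed term tends to e^(-7) and the second factor to 1, so the limit is e^(-35).

e^(-35)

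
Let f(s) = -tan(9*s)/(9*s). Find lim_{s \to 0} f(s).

-1

Substitution gives 0/0.
Since tan(u)/u → 1 as u → 0, tan(9s)/(9s) → 1 and the limit is 9/(-9) = -1.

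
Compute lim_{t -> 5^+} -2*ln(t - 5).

∞

As t → 5⁺, t - 5 → 0⁺ and ln(t - 5) → −∞.
Multiplying by -2 gives ∞.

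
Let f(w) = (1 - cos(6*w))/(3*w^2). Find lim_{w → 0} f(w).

6

Substitution gives 0/0.
Use (1 − cos u)/u² → 1/2 with u = 6w: the limit is 6²/(2·3) = 6.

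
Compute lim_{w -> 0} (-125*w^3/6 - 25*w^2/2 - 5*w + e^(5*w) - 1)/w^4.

Direct substitution gives 0/0.
Apply L'Hôpital: lim (-125*w^2/2 - 25*w + 5*e^(5*w) - 5)/(4*w^3), still 0/0.
Apply L'Hôpital: lim (-125*w + 25*e^(5*w) - 25)/(12*w^2), still 0/0.
Apply L'Hôpital: lim (125*e^(5*w) - 125)/(24*w), still 0/0.
After 4 applications of L'Hôpital's rule the quotient is (625*e^(5*w))/(24); substituting w = 0 gives 625/24.

625/24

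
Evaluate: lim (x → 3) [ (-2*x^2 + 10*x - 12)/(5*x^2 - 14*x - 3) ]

At x = 3 both the top and bottom vanish — a removable singularity. Factoring out (x - 3) from each leaves (4 - 2*x)/(5*x + 1), which at x = 3 equals -1/8.

-1/8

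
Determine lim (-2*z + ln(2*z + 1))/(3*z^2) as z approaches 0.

Direct substitution gives 0/0.
Apply L'Hôpital: lim (-2 + 2/(2*z + 1))/(6*z), still 0/0.
After 2 applications of L'Hôpital's rule the quotient is (-4/(2*z + 1)^2)/(6); substituting z = 0 gives -2/3.

-2/3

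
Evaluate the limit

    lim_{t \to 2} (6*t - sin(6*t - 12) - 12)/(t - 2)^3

36

Direct substitution gives 0/0.
Apply L'Hôpital: lim (6 - 6*cos(6*t - 12))/(3*(t - 2)^2), still 0/0.
Apply L'Hôpital: lim (36*sin(6*t - 12))/(6*t - 12), still 0/0.
After 3 applications of L'Hôpital's rule the quotient is (216*cos(6*t - 12))/(6); substituting t = 2 gives 36.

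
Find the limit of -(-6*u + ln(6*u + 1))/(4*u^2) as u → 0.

Direct substitution gives 0/0.
Apply L'Hôpital: lim (-6 + 6/(6*u + 1))/(-8*u), still 0/0.
After 2 applications of L'Hôpital's rule the quotient is (-36/(6*u + 1)^2)/(-8); substituting u = 0 gives 9/2.

9/2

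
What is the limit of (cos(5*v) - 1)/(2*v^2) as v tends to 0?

-25/4

Direct substitution gives 0/0.
Apply L'Hôpital: lim (-5*sin(5*v))/(4*v), still 0/0.
After 2 applications of L'Hôpital's rule the quotient is (-25*cos(5*v))/(4); substituting v = 0 gives -25/4.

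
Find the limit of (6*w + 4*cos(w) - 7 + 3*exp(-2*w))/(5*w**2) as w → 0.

Substitution gives 0/0 (the numerator vanishes to order 2).
Expand each term to order w^2: the coefficient of w^2 in 3·e^(-2w) is 6 and in 4·cos(w) is -2.
Lower-order terms cancel with the polynomial part, so the numerator is (4)·w^2 + o(w^2), and the limit is (4)/(5) = 4/5.

4/5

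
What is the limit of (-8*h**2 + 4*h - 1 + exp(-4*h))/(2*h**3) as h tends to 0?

Direct substitution gives 0/0.
Apply L'Hôpital: lim (-16*h + 4 - 4*e^(-4*h))/(6*h^2), still 0/0.
Apply L'Hôpital: lim (-16 + 16*e^(-4*h))/(12*h), still 0/0.
After 3 applications of L'Hôpital's rule the quotient is (-64*e^(-4*h))/(12); substituting h = 0 gives -16/3.

-16/3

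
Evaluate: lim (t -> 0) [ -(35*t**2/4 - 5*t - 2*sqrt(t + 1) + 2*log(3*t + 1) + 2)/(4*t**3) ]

-143/32

Substitution gives 0/0 (the numerator vanishes to order 3).
Expand each term to order t^3: the coefficient of t^3 in -2·√(1 + t) is -1/8 and in 2·ln(1 + 3t) is 18.
Lower-order terms cancel with the polynomial part, so the numerator is (143/8)·t^3 + o(t^3), and the limit is (143/8)/(-4) = -143/32.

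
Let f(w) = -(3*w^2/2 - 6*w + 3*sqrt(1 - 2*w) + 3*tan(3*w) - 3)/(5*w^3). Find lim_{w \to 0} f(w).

Substitution gives 0/0 (the numerator vanishes to order 3).
Expand each term to order w^3: the coefficient of w^3 in 3·tan(3w) is 27 and in 3·√(1 - 2w) is -3/2.
Lower-order terms cancel with the polynomial part, so the numerator is (51/2)·w^3 + o(w^3), and the limit is (51/2)/(-5) = -51/10.

-51/10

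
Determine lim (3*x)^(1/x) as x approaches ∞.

Base → ∞ and exponent → 0: an ∞^0 form.
Take logs: (1/x)·ln(3·x^1) = (ln 3 + 1·ln x)/x → 0.
So the limit is e^0 = 1.

1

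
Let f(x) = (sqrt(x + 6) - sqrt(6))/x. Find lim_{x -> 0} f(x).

A 0/0 form; rationalise with √(6 + x) + √6. This collapses the numerator to x, leaving 1/(√(6 + x) + √6) → 1/(2√6) = √(6)/12.

√(6)/12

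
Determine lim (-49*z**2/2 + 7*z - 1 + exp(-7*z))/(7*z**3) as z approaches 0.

-49/6

Direct substitution gives 0/0.
Apply L'Hôpital: lim (-49*z + 7 - 7*e^(-7*z))/(21*z^2), still 0/0.
Apply L'Hôpital: lim (-49 + 49*e^(-7*z))/(42*z), still 0/0.
After 3 applications of L'Hôpital's rule the quotient is (-343*e^(-7*z))/(42); substituting z = 0 gives -49/6.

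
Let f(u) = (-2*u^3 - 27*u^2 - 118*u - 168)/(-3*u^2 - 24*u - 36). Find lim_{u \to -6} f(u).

-5/6

Since u = -6 makes numerator and denominator zero, (u + 6) divides both.
Cancelling it gives (-2*u^2 - 15*u - 28)/(-3*u - 6); now plug in u = -6 to get -5/6.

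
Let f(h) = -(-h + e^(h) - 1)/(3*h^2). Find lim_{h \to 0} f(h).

-1/6

Direct substitution gives 0/0.
Apply L'Hôpital: lim (e^(h) - 1)/(-6*h), still 0/0.
After 2 applications of L'Hôpital's rule the quotient is (e^(h))/(-6); substituting h = 0 gives -1/6.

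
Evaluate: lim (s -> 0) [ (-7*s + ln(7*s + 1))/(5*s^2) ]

-49/10

Direct substitution gives 0/0.
Apply L'Hôpital: lim (-7 + 7/(7*s + 1))/(10*s), still 0/0.
After 2 applications of L'Hôpital's rule the quotient is (-49/(7*s + 1)^2)/(10); substituting s = 0 gives -49/10.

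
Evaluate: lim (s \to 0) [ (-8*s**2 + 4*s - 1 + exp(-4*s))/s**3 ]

Direct substitution gives 0/0.
Apply L'Hôpital: lim (-16*s + 4 - 4*e^(-4*s))/(3*s^2), still 0/0.
Apply L'Hôpital: lim (-16 + 16*e^(-4*s))/(6*s), still 0/0.
After 3 applications of L'Hôpital's rule the quotient is (-64*e^(-4*s))/(6); substituting s = 0 gives -32/3.

-32/3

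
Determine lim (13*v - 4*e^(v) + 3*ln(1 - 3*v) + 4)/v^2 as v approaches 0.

-31/2

Substitution gives 0/0; apply L'Hôpital's rule 2 times.
After differentiating numerator and denominator 2 times the quotient is (-4*e^(v) - 27/(3*v - 1)^2)/(2); at v = 0 this is -31/2.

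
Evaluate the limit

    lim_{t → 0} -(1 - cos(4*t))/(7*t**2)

Substitution gives 0/0.
Use (1 − cos u)/u² → 1/2 with u = 4t: the limit is 4²/(2·(-7)) = -8/7.

-8/7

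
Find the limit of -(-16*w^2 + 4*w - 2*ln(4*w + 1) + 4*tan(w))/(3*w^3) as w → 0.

Substitution gives 0/0; apply L'Hôpital's rule 3 times.
After differentiating numerator and denominator 3 times the quotient is (24*tan(w)^2/cos(w)^2 + 8/cos(w)^2 - 256/(4*w + 1)^3)/(-18); at w = 0 this is 124/9.

124/9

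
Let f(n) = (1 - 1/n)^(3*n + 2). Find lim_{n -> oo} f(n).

Let L be the limit and take ln: ln L = lim (3n + 2)·ln(1 - 1/n) = lim (3n + 2)·(-1/n + O(1/n²)) = -3.
Hence L = e^(-3).

e^(-3)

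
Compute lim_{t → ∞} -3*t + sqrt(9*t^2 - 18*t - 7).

-3

An ∞ − ∞ form. Rationalising with the conjugate, the difference becomes (-18t - 7) / (√(9*t^2 - 18*t - 7) + 3t).
For large t the denominator behaves like 2·3t, so the quotient tends to -18/6 = -3.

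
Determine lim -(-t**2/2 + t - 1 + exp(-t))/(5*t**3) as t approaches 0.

1/30

Direct substitution gives 0/0.
Apply L'Hôpital: lim (-t + 1 - e^(-t))/(-15*t^2), still 0/0.
Apply L'Hôpital: lim (-1 + e^(-t))/(-30*t), still 0/0.
After 3 applications of L'Hôpital's rule the quotient is (-e^(-t))/(-30); substituting t = 0 gives 1/30.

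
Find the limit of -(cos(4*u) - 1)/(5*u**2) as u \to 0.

8/5

Direct substitution gives 0/0.
Apply L'Hôpital: lim (-4*sin(4*u))/(-10*u), still 0/0.
After 2 applications of L'Hôpital's rule the quotient is (-16*cos(4*u))/(-10); substituting u = 0 gives 8/5.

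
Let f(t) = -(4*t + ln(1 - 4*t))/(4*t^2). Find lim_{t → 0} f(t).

2

Direct substitution gives 0/0.
Apply L'Hôpital: lim (4 - 4/(1 - 4*t))/(-8*t), still 0/0.
After 2 applications of L'Hôpital's rule the quotient is (-16/(1 - 4*t)^2)/(-8); substituting t = 0 gives 2.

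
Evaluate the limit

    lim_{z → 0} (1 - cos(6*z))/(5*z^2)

18/5

Substitution gives 0/0.
Use (1 − cos u)/u² → 1/2 with u = 6z: the limit is 6²/(2·5) = 18/5.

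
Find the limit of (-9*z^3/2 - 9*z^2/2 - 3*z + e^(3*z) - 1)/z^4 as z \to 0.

27/8

Direct substitution gives 0/0.
Apply L'Hôpital: lim (-27*z^2/2 - 9*z + 3*e^(3*z) - 3)/(4*z^3), still 0/0.
Apply L'Hôpital: lim (-27*z + 9*e^(3*z) - 9)/(12*z^2), still 0/0.
Apply L'Hôpital: lim (27*e^(3*z) - 27)/(24*z), still 0/0.
After 4 applications of L'Hôpital's rule the quotient is (81*e^(3*z))/(24); substituting z = 0 gives 27/8.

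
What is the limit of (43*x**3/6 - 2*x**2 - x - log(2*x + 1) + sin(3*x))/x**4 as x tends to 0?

Substitution gives 0/0; apply L'Hôpital's rule 4 times.
After differentiating numerator and denominator 4 times the quotient is (81*sin(3*x) + 96/(2*x + 1)^4)/(24); at x = 0 this is 4.

4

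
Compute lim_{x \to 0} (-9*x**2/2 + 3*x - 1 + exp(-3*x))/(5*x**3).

-9/10

Direct substitution gives 0/0.
Apply L'Hôpital: lim (-9*x + 3 - 3*e^(-3*x))/(15*x^2), still 0/0.
Apply L'Hôpital: lim (-9 + 9*e^(-3*x))/(30*x), still 0/0.
After 3 applications of L'Hôpital's rule the quotient is (-27*e^(-3*x))/(30); substituting x = 0 gives -9/10.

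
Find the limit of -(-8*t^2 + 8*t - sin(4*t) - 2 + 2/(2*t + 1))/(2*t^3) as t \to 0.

Substitution gives 0/0 (the numerator vanishes to order 3).
Expand each term to order t^3: the coefficient of t^3 in 2·1/(1 + 2t) is -16 and in −sin(4t) is 32/3.
Lower-order terms cancel with the polynomial part, so the numerator is (-16/3)·t^3 + o(t^3), and the limit is (-16/3)/(-2) = 8/3.

8/3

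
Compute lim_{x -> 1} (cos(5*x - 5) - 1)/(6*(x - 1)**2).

Direct substitution gives 0/0.
Apply L'Hôpital: lim (-5*sin(5*x - 5))/(12*x - 12), still 0/0.
After 2 applications of L'Hôpital's rule the quotient is (-25*cos(5*x - 5))/(12); substituting x = 1 gives -25/12.

-25/12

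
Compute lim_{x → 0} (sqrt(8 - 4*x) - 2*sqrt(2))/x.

Substitution gives 0/0. Multiply numerator and denominator by the conjugate √(8 - 4x) + √8.
The numerator becomes (8 - 4x) − 8 = -4x, so the expression simplifies to -4/(√(8 - 4x) + √8).
Letting x → 0 gives -4/(2√8) = -√(2)/2.

-√(2)/2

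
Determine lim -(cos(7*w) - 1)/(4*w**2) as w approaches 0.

Direct substitution gives 0/0.
Apply L'Hôpital: lim (-7*sin(7*w))/(-8*w), still 0/0.
After 2 applications of L'Hôpital's rule the quotient is (-49*cos(7*w))/(-8); substituting w = 0 gives 49/8.

49/8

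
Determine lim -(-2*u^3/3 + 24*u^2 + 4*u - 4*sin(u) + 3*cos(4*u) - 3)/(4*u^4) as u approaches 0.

Substitution gives 0/0; apply L'Hôpital's rule 4 times.
After differentiating numerator and denominator 4 times the quotient is (-4*sin(u) + 768*cos(4*u))/(-96); at u = 0 this is -8.

-8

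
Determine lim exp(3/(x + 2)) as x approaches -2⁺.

As x → -2⁺, 3/(x + 2) → +∞, so e^(3/(x + 2)) → ∞.

∞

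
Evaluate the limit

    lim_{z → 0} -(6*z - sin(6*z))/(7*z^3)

-36/7

Direct substitution gives 0/0.
Apply L'Hôpital: lim (6 - 6*cos(6*z))/(-21*z^2), still 0/0.
Apply L'Hôpital: lim (36*sin(6*z))/(-42*z), still 0/0.
After 3 applications of L'Hôpital's rule the quotient is (216*cos(6*z))/(-42); substituting z = 0 gives -36/7.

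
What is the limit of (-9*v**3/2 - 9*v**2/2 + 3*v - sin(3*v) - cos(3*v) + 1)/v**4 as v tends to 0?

-27/8

Substitution gives 0/0 (the numerator vanishes to order 4).
Expand each term to order v^4: the coefficient of v^4 in −sin(3v) is 0 and in −cos(3v) is -27/8.
Lower-order terms cancel with the polynomial part, so the numerator is (-27/8)·v^4 + o(v^4), and the limit is (-27/8)/(1) = -27/8.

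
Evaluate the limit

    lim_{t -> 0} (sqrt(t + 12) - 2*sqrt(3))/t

√(3)/12

A 0/0 form; rationalise with √(12 + t) + √12. This collapses the numerator to t, leaving 1/(√(12 + t) + √12) → 1/(2√12) = √(3)/12.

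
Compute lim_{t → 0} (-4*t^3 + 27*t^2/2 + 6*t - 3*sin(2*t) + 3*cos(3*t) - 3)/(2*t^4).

Substitution gives 0/0 (the numerator vanishes to order 4).
Expand each term to order t^4: the coefficient of t^4 in -3·sin(2t) is 0 and in 3·cos(3t) is 81/8.
Lower-order terms cancel with the polynomial part, so the numerator is (81/8)·t^4 + o(t^4), and the limit is (81/8)/(2) = 81/16.

81/16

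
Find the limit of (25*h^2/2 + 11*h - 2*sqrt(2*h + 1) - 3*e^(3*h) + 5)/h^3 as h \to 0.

-29/2

Substitution gives 0/0 (the numerator vanishes to order 3).
Expand each term to order h^3: the coefficient of h^3 in -3·e^(3h) is -27/2 and in -2·√(1 + 2h) is -1.
Lower-order terms cancel with the polynomial part, so the numerator is (-29/2)·h^3 + o(h^3), and the limit is (-29/2)/(1) = -29/2.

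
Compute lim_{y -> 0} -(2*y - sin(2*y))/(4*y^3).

Direct substitution gives 0/0.
Apply L'Hôpital: lim (2 - 2*cos(2*y))/(-12*y^2), still 0/0.
Apply L'Hôpital: lim (4*sin(2*y))/(-24*y), still 0/0.
After 3 applications of L'Hôpital's rule the quotient is (8*cos(2*y))/(-24); substituting y = 0 gives -1/3.

-1/3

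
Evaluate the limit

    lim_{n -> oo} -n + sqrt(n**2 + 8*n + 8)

An ∞ − ∞ form. Rationalising with the conjugate, the difference becomes (8n + 8) / (√(n^2 + 8*n + 8) + n).
For large n the denominator behaves like 2·n, so the quotient tends to 8/2 = 4.

4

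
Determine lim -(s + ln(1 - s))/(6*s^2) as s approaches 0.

Direct substitution gives 0/0.
Apply L'Hôpital: lim (1 - 1/(1 - s))/(-12*s), still 0/0.
After 2 applications of L'Hôpital's rule the quotient is (-1/(1 - s)^2)/(-12); substituting s = 0 gives 1/12.

1/12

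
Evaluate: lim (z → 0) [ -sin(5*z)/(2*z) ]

Substitution gives 0/0.
Write it as (5/(-2))·sin(5z)/(5z); since sin(u)/u → 1, the limit is -5/2.

-5/2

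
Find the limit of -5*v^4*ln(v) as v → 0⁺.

This is a 0·(−∞) form. Rewrite as -5·ln(v) / v^(−4) and apply L'Hôpital:
the derivative quotient is -5·(1/v) / (−4·v^(−5)) = (5/4)·v^4 → 0.

0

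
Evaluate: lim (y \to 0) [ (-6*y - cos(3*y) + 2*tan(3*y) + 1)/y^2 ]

9/2

Substitution gives 0/0 (the numerator vanishes to order 2).
Expand each term to order y^2: the coefficient of y^2 in 2·tan(3y) is 0 and in −cos(3y) is 9/2.
Lower-order terms cancel with the polynomial part, so the numerator is (9/2)·y^2 + o(y^2), and the limit is (9/2)/(1) = 9/2.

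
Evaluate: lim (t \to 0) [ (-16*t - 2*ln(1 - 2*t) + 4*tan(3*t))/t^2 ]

4

Substitution gives 0/0; apply L'Hôpital's rule 2 times.
After differentiating numerator and denominator 2 times the quotient is (72*tan(3*t)/cos(3*t)^2 + 8/(2*t - 1)^2)/(2); at t = 0 this is 4.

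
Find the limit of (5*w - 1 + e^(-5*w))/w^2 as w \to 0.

Direct substitution gives 0/0.
Apply L'Hôpital: lim (5 - 5*e^(-5*w))/(2*w), still 0/0.
After 2 applications of L'Hôpital's rule the quotient is (25*e^(-5*w))/(2); substituting w = 0 gives 25/2.

25/2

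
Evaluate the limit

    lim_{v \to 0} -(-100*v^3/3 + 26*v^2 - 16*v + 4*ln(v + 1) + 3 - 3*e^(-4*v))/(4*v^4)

Substitution gives 0/0 (the numerator vanishes to order 4).
Expand each term to order v^4: the coefficient of v^4 in 4·ln(1 + v) is -1 and in -3·e^(-4v) is -32.
Lower-order terms cancel with the polynomial part, so the numerator is (-33)·v^4 + o(v^4), and the limit is (-33)/(-4) = 33/4.

33/4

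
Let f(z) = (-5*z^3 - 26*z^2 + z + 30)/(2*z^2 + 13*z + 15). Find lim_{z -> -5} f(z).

At z = -5 both the top and bottom vanish — a removable singularity. Factoring out (z + 5) from each leaves (-5*z^2 - z + 6)/(2*z + 3), which at z = -5 equals 114/7.

114/7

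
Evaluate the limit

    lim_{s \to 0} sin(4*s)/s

Substitution gives 0/0.
Write it as (4)·sin(4s)/(4s); since sin(u)/u → 1, the limit is 4.

4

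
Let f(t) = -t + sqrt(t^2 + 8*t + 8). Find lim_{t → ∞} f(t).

4

This has the form ∞ − ∞. Multiply and divide by the conjugate √(t^2 + 8*t + 8) + t.
That gives (8t + 8) / (√(t^2 + 8*t + 8) + t).
Divide numerator and denominator by t: the limit is 8/(2·1) = 4.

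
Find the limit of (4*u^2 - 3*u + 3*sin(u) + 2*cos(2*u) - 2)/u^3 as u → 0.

Substitution gives 0/0 (the numerator vanishes to order 3).
Expand each term to order u^3: the coefficient of u^3 in 3·sin(u) is -1/2 and in 2·cos(2u) is 0.
Lower-order terms cancel with the polynomial part, so the numerator is (-1/2)·u^3 + o(u^3), and the limit is (-1/2)/(1) = -1/2.

-1/2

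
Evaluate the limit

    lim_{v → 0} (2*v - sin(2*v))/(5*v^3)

4/15

Direct substitution gives 0/0.
Apply L'Hôpital: lim (2 - 2*cos(2*v))/(15*v^2), still 0/0.
Apply L'Hôpital: lim (4*sin(2*v))/(30*v), still 0/0.
After 3 applications of L'Hôpital's rule the quotient is (8*cos(2*v))/(30); substituting v = 0 gives 4/15.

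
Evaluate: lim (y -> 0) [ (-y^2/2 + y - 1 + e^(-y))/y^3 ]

-1/6

Direct substitution gives 0/0.
Apply L'Hôpital: lim (-y + 1 - e^(-y))/(3*y^2), still 0/0.
Apply L'Hôpital: lim (-1 + e^(-y))/(6*y), still 0/0.
After 3 applications of L'Hôpital's rule the quotient is (-e^(-y))/(6); substituting y = 0 gives -1/6.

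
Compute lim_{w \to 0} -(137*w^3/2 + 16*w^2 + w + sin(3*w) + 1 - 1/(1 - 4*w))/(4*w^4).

64

Substitution gives 0/0; apply L'Hôpital's rule 4 times.
After differentiating numerator and denominator 4 times the quotient is (81*sin(3*w) + 6144/(4*w - 1)^5)/(-96); at w = 0 this is 64.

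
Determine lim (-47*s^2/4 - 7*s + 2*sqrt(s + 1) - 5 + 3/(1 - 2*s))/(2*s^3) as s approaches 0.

Substitution gives 0/0; apply L'Hôpital's rule 3 times.
After differentiating numerator and denominator 3 times the quotient is (144/(2*s - 1)^4 + 3/(4*(s + 1)^(5/2)))/(12); at s = 0 this is 193/16.

193/16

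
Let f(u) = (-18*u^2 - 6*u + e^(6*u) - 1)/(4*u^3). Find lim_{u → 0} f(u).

9

Direct substitution gives 0/0.
Apply L'Hôpital: lim (-36*u + 6*e^(6*u) - 6)/(12*u^2), still 0/0.
Apply L'Hôpital: lim (36*e^(6*u) - 36)/(24*u), still 0/0.
After 3 applications of L'Hôpital's rule the quotient is (216*e^(6*u))/(24); substituting u = 0 gives 9.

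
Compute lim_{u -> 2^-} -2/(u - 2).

As u → 2⁻, (u - 2) → 0⁻, so (u - 2)^1 → 0⁻ and -2/(u - 2)^1 → ∞.

∞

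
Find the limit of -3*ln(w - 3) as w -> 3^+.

∞

As w → 3⁺, w - 3 → 0⁺ and ln(w - 3) → −∞.
Multiplying by -3 gives ∞.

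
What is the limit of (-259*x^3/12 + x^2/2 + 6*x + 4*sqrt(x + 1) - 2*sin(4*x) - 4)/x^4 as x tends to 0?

-5/32

Substitution gives 0/0; apply L'Hôpital's rule 4 times.
After differentiating numerator and denominator 4 times the quotient is (-512*sin(4*x) - 15/(4*(x + 1)^(7/2)))/(24); at x = 0 this is -5/32.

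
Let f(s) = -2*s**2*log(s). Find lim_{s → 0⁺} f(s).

0

This is a 0·(−∞) form. Rewrite as -2·ln(s) / s^(−2) and apply L'Hôpital:
the derivative quotient is -2·(1/s) / (−2·s^(−3)) = (2/2)·s^2 → 0.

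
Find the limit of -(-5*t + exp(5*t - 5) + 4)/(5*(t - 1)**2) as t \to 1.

-5/2

Direct substitution gives 0/0.
Apply L'Hôpital: lim (5*e^(5*t - 5) - 5)/(10 - 10*t), still 0/0.
After 2 applications of L'Hôpital's rule the quotient is (25*e^(5*t - 5))/(-10); substituting t = 1 gives -5/2.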